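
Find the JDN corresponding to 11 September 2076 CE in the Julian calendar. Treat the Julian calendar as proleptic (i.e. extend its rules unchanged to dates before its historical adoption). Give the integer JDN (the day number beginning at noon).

2479571

In the Gregorian calendar the same day is 24 September 2076.
JDN 2451545 is 1 January 2000 CE (Gregorian); the target day is +28026 days from there, so JDN = 2479571.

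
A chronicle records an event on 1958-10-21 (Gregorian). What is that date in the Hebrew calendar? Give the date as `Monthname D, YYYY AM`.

Cheshvan 7, 5719 AM

Julian Day Number of the source date = 2436498.
Converting JDN 2436498 to the Hebrew calendar gives 7 Cheshvan 5719 AM.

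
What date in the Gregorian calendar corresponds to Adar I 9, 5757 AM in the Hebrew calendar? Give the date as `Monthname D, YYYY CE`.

February 16, 1997 CE

Both dates share Julian Day Number 2450496; in the Gregorian calendar that is 16 February 1997 CE.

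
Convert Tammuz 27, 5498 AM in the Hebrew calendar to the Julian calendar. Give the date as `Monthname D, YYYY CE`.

July 4, 1738 CE

Both dates share Julian Day Number 2356047; in the Julian calendar that is 4 July 1738 CE.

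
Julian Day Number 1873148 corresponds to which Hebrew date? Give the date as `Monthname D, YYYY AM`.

The proleptic Gregorian equivalent of JDN 1873148 is 27 May 416.
In the Hebrew calendar that day is Sivan 13, 4176 AM.

Sivan 13, 4176 AM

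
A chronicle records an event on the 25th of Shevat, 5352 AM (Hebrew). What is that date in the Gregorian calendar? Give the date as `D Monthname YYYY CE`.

8 February 1592 CE

Julian Day Number of the source date = 2302564.
Converting JDN 2302564 to the Gregorian calendar gives 8 February 1592 CE.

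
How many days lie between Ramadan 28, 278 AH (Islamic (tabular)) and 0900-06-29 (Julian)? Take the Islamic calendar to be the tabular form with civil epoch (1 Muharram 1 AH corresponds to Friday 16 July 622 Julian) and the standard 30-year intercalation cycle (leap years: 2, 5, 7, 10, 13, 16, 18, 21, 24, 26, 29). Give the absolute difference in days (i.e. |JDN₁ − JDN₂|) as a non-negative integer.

3100

JDN of the first date = 2046863.
JDN of the second date = 2049963.
|2049963 − 2046863| = 3100.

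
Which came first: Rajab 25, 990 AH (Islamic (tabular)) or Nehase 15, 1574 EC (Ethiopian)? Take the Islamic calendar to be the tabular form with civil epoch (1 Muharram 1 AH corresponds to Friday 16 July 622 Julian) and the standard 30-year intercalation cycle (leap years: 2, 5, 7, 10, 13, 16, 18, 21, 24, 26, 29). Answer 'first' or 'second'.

second

Converting both to JDN: 2299110 vs 2299103; the smaller is the second.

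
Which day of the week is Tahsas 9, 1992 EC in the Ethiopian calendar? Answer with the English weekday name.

This is JDN 2451532 (19 December 1999 Gregorian).
JDN 2451532 mod 7 = 6, and JDN 0 was a Monday, so this is a Sunday.

Sunday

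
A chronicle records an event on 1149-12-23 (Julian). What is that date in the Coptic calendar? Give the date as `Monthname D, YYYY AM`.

Both dates share Julian Day Number 2141087; in the Coptic calendar that is 27 Koiak 866 AM.

Koiak 27, 866 AM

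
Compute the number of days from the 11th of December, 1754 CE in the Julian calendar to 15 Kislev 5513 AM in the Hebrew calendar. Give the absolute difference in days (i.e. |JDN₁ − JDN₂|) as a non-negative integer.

760

First date → JDN 2362051; second date → JDN 2361291.
The interval is |2362051 − 2361291| = 760 days.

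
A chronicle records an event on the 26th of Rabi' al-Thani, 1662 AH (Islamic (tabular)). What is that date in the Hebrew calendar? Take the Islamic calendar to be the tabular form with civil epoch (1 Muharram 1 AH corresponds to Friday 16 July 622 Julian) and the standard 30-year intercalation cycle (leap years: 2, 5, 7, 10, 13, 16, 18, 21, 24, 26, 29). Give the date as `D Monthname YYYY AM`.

The source date corresponds to 26 May 2234 in the Gregorian calendar (JDN 2537157).
That day falls on 26 Iyar 5994 AM in the Hebrew calendar.

26 Iyar 5994 AM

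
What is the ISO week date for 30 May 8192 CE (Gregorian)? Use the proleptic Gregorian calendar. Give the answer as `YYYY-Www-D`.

The weekday is Wednesday (ISO weekday 3).
That Wednesday belongs to ISO week 22 of ISO year 8192.

8192-W22-3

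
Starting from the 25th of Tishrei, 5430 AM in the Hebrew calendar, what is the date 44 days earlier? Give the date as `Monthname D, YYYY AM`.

JDN of the 25th of Tishrei, 5430 AM = 2330943.
2330943 − 44 = 2330899.
JDN 2330899 in the Hebrew calendar is Elul 10, 5429 AM.

Elul 10, 5429 AM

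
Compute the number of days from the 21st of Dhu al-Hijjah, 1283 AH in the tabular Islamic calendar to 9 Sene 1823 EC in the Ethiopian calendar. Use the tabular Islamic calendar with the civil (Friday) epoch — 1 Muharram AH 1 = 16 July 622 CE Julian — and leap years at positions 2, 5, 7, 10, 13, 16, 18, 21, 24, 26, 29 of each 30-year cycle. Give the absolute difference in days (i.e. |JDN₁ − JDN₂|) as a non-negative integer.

13099

First date → JDN 2403083; second date → JDN 2389984.
The interval is |2403083 − 2389984| = 13099 days.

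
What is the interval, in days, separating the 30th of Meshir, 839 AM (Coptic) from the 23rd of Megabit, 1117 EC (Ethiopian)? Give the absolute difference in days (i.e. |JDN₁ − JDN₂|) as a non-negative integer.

First date → JDN 2131288; second date → JDN 2132042.
The interval is |2131288 − 2132042| = 754 days.

754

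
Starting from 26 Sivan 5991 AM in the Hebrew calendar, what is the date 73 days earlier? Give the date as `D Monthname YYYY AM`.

JDN of 26 Sivan 5991 AM = 2536094.
2536094 − 73 = 2536021.
JDN 2536021 in the Hebrew calendar is 12 Nisan 5991 AM.

12 Nisan 5991 AM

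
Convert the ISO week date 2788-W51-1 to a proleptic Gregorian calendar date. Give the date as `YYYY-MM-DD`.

2788-12-19

ISO week 1 of 2788 is the week containing the first Thursday of 2788.
Week 51, day 1 (Monday) lands on 2788-12-19.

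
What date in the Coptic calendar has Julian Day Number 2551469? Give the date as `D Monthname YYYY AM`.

The Gregorian equivalent of JDN 2551469 is 1 August 2273.
In the Coptic calendar that day is 23 Epip 1989 AM.

23 Epip 1989 AM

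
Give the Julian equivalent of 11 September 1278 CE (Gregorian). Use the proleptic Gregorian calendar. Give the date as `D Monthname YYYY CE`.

4 September 1278 CE

The Julian–Gregorian offset here is 7 days (Julian trailing).
11 September 1278 Gregorian − 7 days → 4 September 1278 Julian.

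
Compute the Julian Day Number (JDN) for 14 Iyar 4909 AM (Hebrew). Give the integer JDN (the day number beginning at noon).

2140844

Equivalently 1 May 1149 (proleptic Gregorian).
JDN 2400001 is 17 November 1858 CE (Gregorian), MJD 0; the target day is −259157 days from there, so JDN = 2140844.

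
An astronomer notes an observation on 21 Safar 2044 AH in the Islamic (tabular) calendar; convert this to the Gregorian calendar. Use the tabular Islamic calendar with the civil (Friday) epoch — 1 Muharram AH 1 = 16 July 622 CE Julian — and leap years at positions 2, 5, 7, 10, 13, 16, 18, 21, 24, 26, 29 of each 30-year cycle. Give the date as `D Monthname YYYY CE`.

6 November 2604 CE

Both dates share Julian Day Number 2672461; in the Gregorian calendar that is 6 November 2604 CE.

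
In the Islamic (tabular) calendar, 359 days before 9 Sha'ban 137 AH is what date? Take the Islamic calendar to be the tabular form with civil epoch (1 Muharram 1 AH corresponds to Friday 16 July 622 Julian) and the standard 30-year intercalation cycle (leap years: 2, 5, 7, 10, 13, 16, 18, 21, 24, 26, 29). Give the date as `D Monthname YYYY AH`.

5 Sha'ban 136 AH

JDN of 9 Sha'ban 137 AH = 1996849.
1996849 − 359 = 1996490.
JDN 1996490 in the tabular Islamic calendar is 5 Sha'ban 136 AH.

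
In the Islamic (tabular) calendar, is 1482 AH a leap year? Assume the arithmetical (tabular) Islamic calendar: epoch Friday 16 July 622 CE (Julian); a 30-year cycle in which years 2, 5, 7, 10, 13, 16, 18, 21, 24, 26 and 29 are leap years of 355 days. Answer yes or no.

Year 1482 AH is year 12 of its 30-year cycle; leap positions are 2, 5, 7, 10, 13, 16, 18, 21, 24, 26, 29, so it is a common year (354 days).

no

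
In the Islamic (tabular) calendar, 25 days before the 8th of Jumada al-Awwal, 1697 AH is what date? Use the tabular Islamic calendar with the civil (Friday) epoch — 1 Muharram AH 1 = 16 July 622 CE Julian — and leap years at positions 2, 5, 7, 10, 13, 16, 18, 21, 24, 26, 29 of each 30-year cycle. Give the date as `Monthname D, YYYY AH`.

Rabi' al-Thani 12, 1697 AH

Counting 25 days back from JDN 2549571 reaches JDN 2549546, which is Rabi' al-Thani 12, 1697 AH.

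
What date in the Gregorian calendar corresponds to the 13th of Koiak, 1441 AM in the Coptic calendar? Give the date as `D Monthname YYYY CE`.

20 December 1724 CE

Julian Day Number of the source date = 2351092.
Converting JDN 2351092 to the Gregorian calendar gives 20 December 1724 CE.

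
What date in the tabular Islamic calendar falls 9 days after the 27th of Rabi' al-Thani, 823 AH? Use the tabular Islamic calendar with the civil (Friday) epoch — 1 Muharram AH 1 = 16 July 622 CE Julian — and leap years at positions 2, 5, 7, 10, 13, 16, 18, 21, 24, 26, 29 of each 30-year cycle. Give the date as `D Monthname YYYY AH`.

7 Jumada al-Awwal 823 AH

JDN of the 27th of Rabi' al-Thani, 823 AH = 2239844.
2239844 + 9 = 2239853.
JDN 2239853 in the tabular Islamic calendar is 7 Jumada al-Awwal 823 AH.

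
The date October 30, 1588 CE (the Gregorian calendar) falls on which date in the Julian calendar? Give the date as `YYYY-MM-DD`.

1588-10-20

The Julian–Gregorian offset here is 10 days (Julian trailing).
30 October 1588 Gregorian − 10 days → 20 October 1588 Julian.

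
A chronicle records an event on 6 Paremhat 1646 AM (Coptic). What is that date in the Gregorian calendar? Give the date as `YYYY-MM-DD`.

Both dates share Julian Day Number 2426051; in the Gregorian calendar that is 15 March 1930 CE.

1930-03-15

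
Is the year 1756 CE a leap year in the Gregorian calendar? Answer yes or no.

yes

1756 is divisible by 4 and not by 100, so it is a leap year.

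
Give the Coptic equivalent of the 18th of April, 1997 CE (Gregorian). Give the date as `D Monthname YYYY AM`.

10 Parmouti 1713 AM

Both dates share Julian Day Number 2450557; in the Coptic calendar that is 10 Parmouti 1713 AM.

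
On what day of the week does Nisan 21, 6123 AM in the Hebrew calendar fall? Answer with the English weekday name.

Friday

In the Gregorian calendar this is 5 April 2363 (JDN 2584222).
2584222 ≡ 4 (mod 7); counting from Monday = 0 gives Friday.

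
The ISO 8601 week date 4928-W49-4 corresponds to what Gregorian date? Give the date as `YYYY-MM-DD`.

4928-12-02

ISO week 1 of 4928 is the week containing the first Thursday of 4928.
Week 49, day 4 (Thursday) lands on 4928-12-02.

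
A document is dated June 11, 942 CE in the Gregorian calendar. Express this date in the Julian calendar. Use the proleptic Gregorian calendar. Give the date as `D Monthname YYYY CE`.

At this point the Julian calendar is 5 days behind the Gregorian.
11 June 942 Gregorian − 5 days → 6 June 942 Julian.

6 June 942 CE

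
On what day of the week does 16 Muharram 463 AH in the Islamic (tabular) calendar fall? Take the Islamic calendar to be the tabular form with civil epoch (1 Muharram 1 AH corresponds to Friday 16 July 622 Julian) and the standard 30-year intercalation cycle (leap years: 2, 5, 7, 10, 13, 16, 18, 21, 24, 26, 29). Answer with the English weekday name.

Sunday

In the proleptic Gregorian calendar this is 30 October 1070 (JDN 2112172).
Since JDN mod 7 = 6 (0 = Monday), the day is Sunday.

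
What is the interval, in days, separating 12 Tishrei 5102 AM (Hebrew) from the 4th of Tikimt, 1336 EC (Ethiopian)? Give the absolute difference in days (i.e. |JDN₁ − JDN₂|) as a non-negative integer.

First date → JDN 2211125; second date → JDN 2211863.
The interval is |2211125 − 2211863| = 738 days.

738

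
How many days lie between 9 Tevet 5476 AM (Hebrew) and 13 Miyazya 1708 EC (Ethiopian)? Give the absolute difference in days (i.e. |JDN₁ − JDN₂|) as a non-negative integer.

First date → JDN 2347819; second date → JDN 2347925.
The interval is |2347819 − 2347925| = 106 days.

106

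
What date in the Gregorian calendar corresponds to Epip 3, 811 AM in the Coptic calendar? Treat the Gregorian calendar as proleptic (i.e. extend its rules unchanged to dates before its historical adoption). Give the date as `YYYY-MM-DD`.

1095-07-03

Both dates share Julian Day Number 2121184; in the Gregorian calendar that is 3 July 1095 CE.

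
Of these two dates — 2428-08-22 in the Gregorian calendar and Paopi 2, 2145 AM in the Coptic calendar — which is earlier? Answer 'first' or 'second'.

Converting both to JDN: 2608103 vs 2608157; the smaller is the first.

first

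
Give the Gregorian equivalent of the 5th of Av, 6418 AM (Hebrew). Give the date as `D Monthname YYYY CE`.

Julian Day Number of the source date = 2692082.
Converting JDN 2692082 to the Gregorian calendar gives 27 July 2658 CE.

27 July 2658 CE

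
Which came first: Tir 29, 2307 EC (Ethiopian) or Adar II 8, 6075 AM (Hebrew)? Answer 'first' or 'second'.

The two dates have Julian Day Numbers 2566635 and 2566669 respectively.
Since 2566635 < 2566669, the first date comes first.

first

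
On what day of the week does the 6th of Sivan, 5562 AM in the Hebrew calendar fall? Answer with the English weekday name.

Equivalently 6 June 1802 Gregorian, JDN 2379383.
Since JDN mod 7 = 6 (0 = Monday), the day is Sunday.

Sunday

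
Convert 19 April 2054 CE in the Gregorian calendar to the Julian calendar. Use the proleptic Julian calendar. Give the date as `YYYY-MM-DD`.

2054-04-06

The Julian–Gregorian offset here is 13 days (Julian trailing).
19 April 2054 Gregorian − 13 days → 6 April 2054 Julian.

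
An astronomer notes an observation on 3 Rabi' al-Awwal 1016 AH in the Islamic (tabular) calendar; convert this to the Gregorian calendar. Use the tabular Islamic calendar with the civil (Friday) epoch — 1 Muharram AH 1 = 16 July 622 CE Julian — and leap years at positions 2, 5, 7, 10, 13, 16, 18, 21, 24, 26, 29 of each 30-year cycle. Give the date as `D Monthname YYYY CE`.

28 June 1607 CE

Julian Day Number of the source date = 2308183.
Converting JDN 2308183 to the Gregorian calendar gives 28 June 1607 CE.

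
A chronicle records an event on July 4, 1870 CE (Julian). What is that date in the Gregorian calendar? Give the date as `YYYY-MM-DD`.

1870-07-16

The Julian–Gregorian offset here is 12 days (Julian trailing).
4 July 1870 Julian + 12 days → 16 July 1870 Gregorian.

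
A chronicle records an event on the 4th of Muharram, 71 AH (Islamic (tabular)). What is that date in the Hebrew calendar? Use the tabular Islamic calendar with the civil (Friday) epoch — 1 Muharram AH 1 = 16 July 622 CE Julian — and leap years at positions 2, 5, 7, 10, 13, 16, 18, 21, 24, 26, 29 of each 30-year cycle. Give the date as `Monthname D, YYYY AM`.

Both dates share Julian Day Number 1973249; in the Hebrew calendar that is 5 Tammuz 4450 AM.

Tammuz 5, 4450 AM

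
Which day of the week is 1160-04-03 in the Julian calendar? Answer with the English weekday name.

Sunday

This is JDN 2144841 (10 April 1160 Gregorian).
Since JDN mod 7 = 6 (0 = Monday), the day is Sunday.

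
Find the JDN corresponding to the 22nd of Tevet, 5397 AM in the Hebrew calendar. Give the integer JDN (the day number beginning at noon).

Equivalently 18 January 1637 (Gregorian).
JDN 2451545 is 1 January 2000 CE (Gregorian); the target day is −132565 days from there, so JDN = 2318980.

2318980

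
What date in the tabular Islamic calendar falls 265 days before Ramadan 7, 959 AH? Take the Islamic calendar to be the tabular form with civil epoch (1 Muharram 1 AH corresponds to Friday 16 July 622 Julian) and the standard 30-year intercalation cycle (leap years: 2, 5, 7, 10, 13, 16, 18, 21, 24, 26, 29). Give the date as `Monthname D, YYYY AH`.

Dhu al-Hijjah 7, 958 AH

JDN of Ramadan 7, 959 AH = 2288165.
2288165 − 265 = 2287900.
JDN 2287900 in the tabular Islamic calendar is Dhu al-Hijjah 7, 958 AH.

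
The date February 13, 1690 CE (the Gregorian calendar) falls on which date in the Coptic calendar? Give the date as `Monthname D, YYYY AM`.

Julian Day Number of the source date = 2338364.
Converting JDN 2338364 to the Coptic calendar gives 9 Meshir 1406 AM.

Meshir 9, 1406 AM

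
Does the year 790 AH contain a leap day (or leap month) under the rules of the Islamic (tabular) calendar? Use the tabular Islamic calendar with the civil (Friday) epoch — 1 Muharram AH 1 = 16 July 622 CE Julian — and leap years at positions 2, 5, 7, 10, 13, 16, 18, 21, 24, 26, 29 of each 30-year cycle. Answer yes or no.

yes

Year 790 AH is year 10 of its 30-year cycle; leap positions are 2, 5, 7, 10, 13, 16, 18, 21, 24, 26, 29, so it is a leap year (355 days).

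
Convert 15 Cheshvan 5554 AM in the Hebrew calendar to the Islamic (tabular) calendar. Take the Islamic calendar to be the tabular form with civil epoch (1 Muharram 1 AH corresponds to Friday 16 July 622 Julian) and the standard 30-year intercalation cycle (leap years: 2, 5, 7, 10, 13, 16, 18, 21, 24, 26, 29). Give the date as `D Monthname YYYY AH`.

Julian Day Number of the source date = 2376234.
Converting JDN 2376234 to the tabular Islamic calendar gives 15 Rabi' al-Awwal 1208 AH.

15 Rabi' al-Awwal 1208 AH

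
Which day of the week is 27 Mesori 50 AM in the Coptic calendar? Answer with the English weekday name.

In the proleptic Gregorian calendar this is 21 August 334 (JDN 1843283).
Since JDN mod 7 = 1 (0 = Monday), the day is Tuesday.

Tuesday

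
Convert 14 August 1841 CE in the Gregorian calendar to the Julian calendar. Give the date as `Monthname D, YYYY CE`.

August 2, 1841 CE

The Julian–Gregorian offset here is 12 days (Julian trailing).
14 August 1841 Gregorian − 12 days → 2 August 1841 Julian.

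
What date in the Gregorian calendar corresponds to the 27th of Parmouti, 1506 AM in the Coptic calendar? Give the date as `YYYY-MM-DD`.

Julian Day Number of the source date = 2374967.
Converting JDN 2374967 to the Gregorian calendar gives 3 May 1790 CE.

1790-05-03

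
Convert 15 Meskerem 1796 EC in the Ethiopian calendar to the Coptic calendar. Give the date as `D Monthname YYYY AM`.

Both dates share Julian Day Number 2379859; in the Coptic calendar that is 15 Thout 1520 AM.

15 Thout 1520 AM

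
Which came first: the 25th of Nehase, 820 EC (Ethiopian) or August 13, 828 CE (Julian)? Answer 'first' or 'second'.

Converting both to JDN: 2023715 vs 2023710; the smaller is the second.

second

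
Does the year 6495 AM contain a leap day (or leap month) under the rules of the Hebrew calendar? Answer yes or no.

Hebrew year 6495 is year 16 of its 19-year Metonic cycle; leap years are at positions 3, 6, 8, 11, 14, 17, 19, so it is a common year (12 months).

no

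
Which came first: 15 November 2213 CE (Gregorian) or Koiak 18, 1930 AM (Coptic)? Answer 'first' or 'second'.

first

The two dates have Julian Day Numbers 2529660 and 2529704 respectively.
Since 2529660 < 2529704, the first date comes first.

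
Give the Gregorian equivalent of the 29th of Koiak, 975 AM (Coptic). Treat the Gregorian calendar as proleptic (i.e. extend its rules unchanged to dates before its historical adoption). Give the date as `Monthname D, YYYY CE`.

Julian Day Number of the source date = 2180901.
Converting JDN 2180901 to the Gregorian calendar gives 1 January 1259 CE.

January 1, 1259 CE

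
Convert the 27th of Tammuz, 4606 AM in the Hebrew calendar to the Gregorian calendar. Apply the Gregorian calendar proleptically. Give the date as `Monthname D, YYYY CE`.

July 29, 846 CE

Both dates share Julian Day Number 2030265; in the Gregorian calendar that is 29 July 846 CE.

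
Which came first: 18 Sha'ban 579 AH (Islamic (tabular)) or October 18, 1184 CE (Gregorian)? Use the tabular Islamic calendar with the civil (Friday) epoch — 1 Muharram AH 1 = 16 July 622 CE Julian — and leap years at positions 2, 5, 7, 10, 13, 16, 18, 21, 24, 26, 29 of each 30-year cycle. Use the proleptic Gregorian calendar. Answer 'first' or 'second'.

first

First date → JDN 2153488; second date → JDN 2153798.
JDN 2153488 < JDN 2153798, so the first date is earlier.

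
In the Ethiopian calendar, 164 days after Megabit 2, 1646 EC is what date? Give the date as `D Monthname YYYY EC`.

16 Nehase 1646 EC

JDN of Megabit 2, 1646 EC = 2325238.
2325238 + 164 = 2325402.
JDN 2325402 in the Ethiopian calendar is 16 Nehase 1646 EC.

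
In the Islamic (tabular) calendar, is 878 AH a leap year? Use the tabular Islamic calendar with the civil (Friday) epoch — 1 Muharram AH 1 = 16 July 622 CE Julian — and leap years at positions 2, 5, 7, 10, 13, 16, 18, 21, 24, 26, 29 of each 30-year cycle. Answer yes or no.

Year 878 AH is year 8 of its 30-year cycle; leap positions are 2, 5, 7, 10, 13, 16, 18, 21, 24, 26, 29, so it is a common year (354 days).

no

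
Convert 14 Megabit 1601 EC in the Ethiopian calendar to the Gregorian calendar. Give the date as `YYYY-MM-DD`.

1609-03-20

Julian Day Number of the source date = 2308814.
Converting JDN 2308814 to the Gregorian calendar gives 20 March 1609 CE.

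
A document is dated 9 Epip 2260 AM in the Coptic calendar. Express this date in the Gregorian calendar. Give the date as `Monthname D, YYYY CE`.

Both dates share Julian Day Number 2650438; in the Gregorian calendar that is 20 July 2544 CE.

July 20, 2544 CE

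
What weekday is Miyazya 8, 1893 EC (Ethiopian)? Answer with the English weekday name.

Tuesday

This is JDN 2415491 (16 April 1901 Gregorian).
Since JDN mod 7 = 1 (0 = Monday), the day is Tuesday.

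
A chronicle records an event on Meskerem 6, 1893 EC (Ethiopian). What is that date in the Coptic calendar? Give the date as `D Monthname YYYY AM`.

6 Thout 1617 AM

The source date corresponds to 16 September 1900 in the Gregorian calendar (JDN 2415279).
That day falls on 6 Thout 1617 AM in the Coptic calendar.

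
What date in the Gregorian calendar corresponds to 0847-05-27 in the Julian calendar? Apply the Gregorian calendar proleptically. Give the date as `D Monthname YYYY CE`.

31 May 847 CE

The Julian–Gregorian offset here is 4 days (Julian trailing).
27 May 847 Julian + 4 days → 31 May 847 Gregorian.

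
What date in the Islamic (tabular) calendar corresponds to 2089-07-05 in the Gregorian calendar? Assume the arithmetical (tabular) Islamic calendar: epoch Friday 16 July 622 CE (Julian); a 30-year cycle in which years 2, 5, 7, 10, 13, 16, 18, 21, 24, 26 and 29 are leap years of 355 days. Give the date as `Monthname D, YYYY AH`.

Dhu al-Hijjah 26, 1512 AH

Julian Day Number of the source date = 2484238.
Converting JDN 2484238 to the tabular Islamic calendar gives 26 Dhu al-Hijjah 1512 AH.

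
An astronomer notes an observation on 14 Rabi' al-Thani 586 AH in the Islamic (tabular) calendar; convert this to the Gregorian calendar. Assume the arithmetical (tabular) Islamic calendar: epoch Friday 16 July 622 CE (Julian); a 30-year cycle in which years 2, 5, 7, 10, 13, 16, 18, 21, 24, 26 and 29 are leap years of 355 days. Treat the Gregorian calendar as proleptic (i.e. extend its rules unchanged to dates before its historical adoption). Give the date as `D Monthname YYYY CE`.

Julian Day Number of the source date = 2155846.
Converting JDN 2155846 to the Gregorian calendar gives 28 May 1190 CE.

28 May 1190 CE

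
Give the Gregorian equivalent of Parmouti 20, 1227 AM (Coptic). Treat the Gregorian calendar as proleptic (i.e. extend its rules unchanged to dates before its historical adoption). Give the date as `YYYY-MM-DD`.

Julian Day Number of the source date = 2273055.
Converting JDN 2273055 to the Gregorian calendar gives 25 April 1511 CE.

1511-04-25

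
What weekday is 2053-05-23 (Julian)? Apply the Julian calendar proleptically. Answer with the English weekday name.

Equivalently 5 June 2053 Gregorian, JDN 2471059.
Since JDN mod 7 = 3 (0 = Monday), the day is Thursday.

Thursday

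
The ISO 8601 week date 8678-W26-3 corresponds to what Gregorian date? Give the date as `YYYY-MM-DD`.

8678-06-26

ISO week 1 of 8678 is the week containing the first Thursday of 8678.
Week 26, day 3 (Wednesday) lands on 8678-06-26.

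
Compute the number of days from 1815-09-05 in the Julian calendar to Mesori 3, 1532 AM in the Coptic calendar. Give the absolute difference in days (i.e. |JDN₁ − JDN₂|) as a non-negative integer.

326

JDN of the first date = 2384234.
JDN of the second date = 2384560.
|2384560 − 2384234| = 326.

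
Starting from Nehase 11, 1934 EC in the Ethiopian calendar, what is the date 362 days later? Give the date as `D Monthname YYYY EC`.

The starting date is JDN 2430589; 2430589 + 362 = 2430951.
JDN 2430951 corresponds to 8 Nehase 1935 EC.

8 Nehase 1935 EC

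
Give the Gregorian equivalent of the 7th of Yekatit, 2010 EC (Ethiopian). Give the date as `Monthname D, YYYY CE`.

Both dates share Julian Day Number 2458164; in the Gregorian calendar that is 14 February 2018 CE.

February 14, 2018 CE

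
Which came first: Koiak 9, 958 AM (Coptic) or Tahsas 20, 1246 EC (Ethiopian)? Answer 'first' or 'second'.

first

First date → JDN 2174672; second date → JDN 2179066.
JDN 2174672 < JDN 2179066, so the first date is earlier.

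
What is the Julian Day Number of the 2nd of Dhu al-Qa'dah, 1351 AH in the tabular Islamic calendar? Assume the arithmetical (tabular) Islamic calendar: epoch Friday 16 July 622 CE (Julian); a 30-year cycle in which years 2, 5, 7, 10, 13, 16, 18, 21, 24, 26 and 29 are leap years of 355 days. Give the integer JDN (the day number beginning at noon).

2427131

Equivalently 27 February 1933 (Gregorian).
JDN 2299161 is 15 October 1582 CE (Gregorian); the target day is +127970 days from there, so JDN = 2427131.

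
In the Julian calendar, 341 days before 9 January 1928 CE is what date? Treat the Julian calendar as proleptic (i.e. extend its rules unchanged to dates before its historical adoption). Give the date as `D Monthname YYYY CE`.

2 February 1927 CE

JDN of 9 January 1928 CE = 2425268.
2425268 − 341 = 2424927.
JDN 2424927 in the Julian calendar is 2 February 1927 CE.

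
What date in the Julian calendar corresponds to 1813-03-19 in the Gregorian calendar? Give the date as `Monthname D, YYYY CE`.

March 7, 1813 CE

At this point the Julian calendar is 12 days behind the Gregorian.
19 March 1813 Gregorian − 12 days → 7 March 1813 Julian.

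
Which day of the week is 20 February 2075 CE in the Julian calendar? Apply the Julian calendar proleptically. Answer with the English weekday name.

Tuesday

This is JDN 2479002 (5 March 2075 Gregorian).
JDN 2479002 mod 7 = 1, and JDN 0 was a Monday, so this is a Tuesday.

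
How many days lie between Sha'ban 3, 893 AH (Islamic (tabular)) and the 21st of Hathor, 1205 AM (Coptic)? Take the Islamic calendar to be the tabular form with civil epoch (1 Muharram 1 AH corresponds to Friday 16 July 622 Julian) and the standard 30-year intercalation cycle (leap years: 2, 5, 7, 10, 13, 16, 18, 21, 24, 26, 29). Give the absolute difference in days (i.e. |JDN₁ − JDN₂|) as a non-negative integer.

JDN of the first date = 2264744.
JDN of the second date = 2264871.
|2264871 − 2264744| = 127.

127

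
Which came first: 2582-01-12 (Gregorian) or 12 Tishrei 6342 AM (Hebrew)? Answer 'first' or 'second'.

second

Converting both to JDN: 2664128 vs 2664034; the smaller is the second.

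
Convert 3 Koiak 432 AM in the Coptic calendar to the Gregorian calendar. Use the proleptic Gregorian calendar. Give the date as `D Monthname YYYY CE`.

4 December 715 CE

Both dates share Julian Day Number 1982545; in the Gregorian calendar that is 4 December 715 CE.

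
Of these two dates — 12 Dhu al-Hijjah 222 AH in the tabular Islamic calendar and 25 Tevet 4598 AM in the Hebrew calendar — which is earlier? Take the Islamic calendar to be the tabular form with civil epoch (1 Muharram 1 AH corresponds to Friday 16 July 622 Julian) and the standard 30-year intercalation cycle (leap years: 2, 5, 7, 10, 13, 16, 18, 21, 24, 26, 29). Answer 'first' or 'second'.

Converting both to JDN: 2027091 vs 2027132; the smaller is the first.

first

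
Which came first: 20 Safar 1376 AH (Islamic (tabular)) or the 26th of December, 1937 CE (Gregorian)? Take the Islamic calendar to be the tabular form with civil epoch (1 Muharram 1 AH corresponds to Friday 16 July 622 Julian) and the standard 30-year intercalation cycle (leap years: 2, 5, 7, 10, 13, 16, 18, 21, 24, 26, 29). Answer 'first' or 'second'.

second

Converting both to JDN: 2435743 vs 2428894; the smaller is the second.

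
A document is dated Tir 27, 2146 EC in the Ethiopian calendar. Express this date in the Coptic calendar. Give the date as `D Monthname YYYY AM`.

Julian Day Number of the source date = 2507828.
Converting JDN 2507828 to the Coptic calendar gives 27 Tobi 1870 AM.

27 Tobi 1870 AM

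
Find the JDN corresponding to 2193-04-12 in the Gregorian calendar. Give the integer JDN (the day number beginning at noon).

2522139

JDN 2451545 is 1 January 2000 CE (Gregorian); the target day is +70594 days from there, so JDN = 2522139.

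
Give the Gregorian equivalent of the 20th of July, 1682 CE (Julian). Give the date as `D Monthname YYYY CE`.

At this point the Julian calendar is 10 days behind the Gregorian.
20 July 1682 Julian + 10 days → 30 July 1682 Gregorian.

30 July 1682 CE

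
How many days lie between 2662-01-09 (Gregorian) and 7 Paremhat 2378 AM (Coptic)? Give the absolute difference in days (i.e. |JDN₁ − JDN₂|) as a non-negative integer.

71

First date → JDN 2693344; second date → JDN 2693415.
The interval is |2693344 − 2693415| = 71 days.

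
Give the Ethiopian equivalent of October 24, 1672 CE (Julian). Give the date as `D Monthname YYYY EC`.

27 Tikimt 1665 EC

The source date corresponds to 3 November 1672 in the Gregorian calendar (JDN 2332053).
That day falls on 27 Tikimt 1665 EC in the Ethiopian calendar.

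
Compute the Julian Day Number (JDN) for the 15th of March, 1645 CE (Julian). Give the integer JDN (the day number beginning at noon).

2321968

Equivalently 25 March 1645 (Gregorian).
JDN 2451545 is 1 January 2000 CE (Gregorian); the target day is −129577 days from there, so JDN = 2321968.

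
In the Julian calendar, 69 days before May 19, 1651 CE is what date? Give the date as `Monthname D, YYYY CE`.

March 11, 1651 CE

The starting date is JDN 2324224; 2324224 − 69 = 2324155.
JDN 2324155 corresponds to March 11, 1651 CE.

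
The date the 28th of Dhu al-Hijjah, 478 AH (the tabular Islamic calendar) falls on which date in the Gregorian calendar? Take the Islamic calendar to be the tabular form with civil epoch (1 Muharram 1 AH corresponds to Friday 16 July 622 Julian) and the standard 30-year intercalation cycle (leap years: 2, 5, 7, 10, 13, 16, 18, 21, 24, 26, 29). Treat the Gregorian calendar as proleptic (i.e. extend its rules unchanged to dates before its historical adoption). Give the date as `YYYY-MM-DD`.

Both dates share Julian Day Number 2117825; in the Gregorian calendar that is 22 April 1086 CE.

1086-04-22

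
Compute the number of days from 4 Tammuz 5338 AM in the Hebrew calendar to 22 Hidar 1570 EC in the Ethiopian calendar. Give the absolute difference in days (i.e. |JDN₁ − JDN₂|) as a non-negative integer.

JDN of the first date = 2297582.
JDN of the second date = 2297379.
|2297379 − 2297582| = 203.

203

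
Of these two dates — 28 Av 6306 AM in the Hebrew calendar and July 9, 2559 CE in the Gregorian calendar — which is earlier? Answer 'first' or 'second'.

The two dates have Julian Day Numbers 2651205 and 2655905 respectively.
Since 2651205 < 2655905, the first date comes first.

first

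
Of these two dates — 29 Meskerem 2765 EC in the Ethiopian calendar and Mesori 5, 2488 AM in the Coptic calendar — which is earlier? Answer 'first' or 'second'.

second

Converting both to JDN: 2733800 vs 2733741; the smaller is the second.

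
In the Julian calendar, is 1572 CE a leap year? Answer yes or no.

1572 mod 4 = 0, so it is a leap year in the Julian calendar.

yes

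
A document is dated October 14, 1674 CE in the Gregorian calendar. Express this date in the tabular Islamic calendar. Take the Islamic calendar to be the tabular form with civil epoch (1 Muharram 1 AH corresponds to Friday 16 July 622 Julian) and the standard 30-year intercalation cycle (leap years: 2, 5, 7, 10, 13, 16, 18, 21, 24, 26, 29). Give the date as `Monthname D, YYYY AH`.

Rajab 14, 1085 AH

Both dates share Julian Day Number 2332763; in the tabular Islamic calendar that is 14 Rajab 1085 AH.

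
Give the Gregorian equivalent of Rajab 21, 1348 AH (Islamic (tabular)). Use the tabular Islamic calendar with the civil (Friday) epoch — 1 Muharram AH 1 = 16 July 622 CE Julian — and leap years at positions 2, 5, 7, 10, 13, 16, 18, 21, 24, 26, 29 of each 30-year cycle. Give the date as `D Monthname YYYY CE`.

23 December 1929 CE

Julian Day Number of the source date = 2425969.
Converting JDN 2425969 to the Gregorian calendar gives 23 December 1929 CE.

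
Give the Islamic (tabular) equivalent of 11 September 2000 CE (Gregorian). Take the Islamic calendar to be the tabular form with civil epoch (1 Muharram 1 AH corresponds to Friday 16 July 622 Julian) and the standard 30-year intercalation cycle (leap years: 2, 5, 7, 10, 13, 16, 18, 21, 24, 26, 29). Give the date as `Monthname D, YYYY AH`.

Both dates share Julian Day Number 2451799; in the tabular Islamic calendar that is 11 Jumada al-Thani 1421 AH.

Jumada al-Thani 11, 1421 AH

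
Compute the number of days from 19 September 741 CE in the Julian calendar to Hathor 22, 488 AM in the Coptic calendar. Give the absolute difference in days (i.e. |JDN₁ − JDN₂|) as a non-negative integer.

11018

JDN of the first date = 1991970.
JDN of the second date = 2002988.
|2002988 − 1991970| = 11018.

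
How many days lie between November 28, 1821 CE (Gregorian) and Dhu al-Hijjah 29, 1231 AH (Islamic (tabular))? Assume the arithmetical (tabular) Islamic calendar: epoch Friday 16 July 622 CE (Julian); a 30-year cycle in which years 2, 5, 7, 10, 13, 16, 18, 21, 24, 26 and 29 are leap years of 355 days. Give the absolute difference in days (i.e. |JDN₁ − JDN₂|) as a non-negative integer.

JDN of the first date = 2386498.
JDN of the second date = 2384664.
|2384664 − 2386498| = 1834.

1834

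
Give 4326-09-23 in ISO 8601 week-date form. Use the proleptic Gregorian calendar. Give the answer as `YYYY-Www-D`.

4326-W38-4

The weekday is Thursday (ISO weekday 4).
That Thursday belongs to ISO week 38 of ISO year 4326.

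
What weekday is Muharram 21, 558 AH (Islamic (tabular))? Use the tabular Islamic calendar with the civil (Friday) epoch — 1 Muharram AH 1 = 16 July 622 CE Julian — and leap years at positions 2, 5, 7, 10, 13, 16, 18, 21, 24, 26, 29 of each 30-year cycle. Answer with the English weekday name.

Sunday

In the proleptic Gregorian calendar this is 6 January 1163 (JDN 2145842).
2145842 ≡ 6 (mod 7); counting from Monday = 0 gives Sunday.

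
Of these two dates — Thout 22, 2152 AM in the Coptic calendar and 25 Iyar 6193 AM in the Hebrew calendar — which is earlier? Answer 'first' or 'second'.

second

The two dates have Julian Day Numbers 2610704 and 2609830 respectively.
Since 2609830 < 2610704, the second date comes first.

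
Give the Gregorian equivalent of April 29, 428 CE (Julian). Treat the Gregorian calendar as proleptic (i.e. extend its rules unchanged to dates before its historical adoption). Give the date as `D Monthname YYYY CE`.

For dates in this range the Gregorian date is 1 day ahead of the Julian.
29 April 428 Julian + 1 day → 30 April 428 Gregorian.

30 April 428 CE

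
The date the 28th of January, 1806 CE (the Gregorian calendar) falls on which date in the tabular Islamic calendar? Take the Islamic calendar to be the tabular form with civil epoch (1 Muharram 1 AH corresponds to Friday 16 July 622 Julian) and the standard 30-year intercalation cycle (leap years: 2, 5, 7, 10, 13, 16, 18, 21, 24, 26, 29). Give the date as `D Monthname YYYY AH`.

Julian Day Number of the source date = 2380715.
Converting JDN 2380715 to the tabular Islamic calendar gives 8 Dhu al-Qa'dah 1220 AH.

8 Dhu al-Qa'dah 1220 AH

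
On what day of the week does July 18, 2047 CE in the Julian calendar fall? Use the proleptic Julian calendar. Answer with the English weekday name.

Equivalently 31 July 2047 Gregorian, JDN 2468923.
2468923 ≡ 2 (mod 7); counting from Monday = 0 gives Wednesday.

Wednesday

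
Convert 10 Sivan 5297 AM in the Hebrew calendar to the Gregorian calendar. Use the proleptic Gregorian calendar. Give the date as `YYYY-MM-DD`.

Both dates share Julian Day Number 2282587; in the Gregorian calendar that is 30 May 1537 CE.

1537-05-30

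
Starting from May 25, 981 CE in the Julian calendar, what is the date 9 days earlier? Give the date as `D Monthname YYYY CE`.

16 May 981 CE

JDN of May 25, 981 CE = 2079513.
2079513 − 9 = 2079504.
JDN 2079504 in the Julian calendar is 16 May 981 CE.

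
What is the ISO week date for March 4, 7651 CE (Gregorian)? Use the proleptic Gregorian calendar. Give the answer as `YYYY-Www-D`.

The weekday is Saturday (ISO weekday 6).
That Saturday belongs to ISO week 9 of ISO year 7651.

7651-W09-6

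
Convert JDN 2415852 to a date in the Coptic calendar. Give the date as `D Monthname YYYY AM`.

4 Parmouti 1618 AM

JDN 2415852 is 12 April 1902 in the Gregorian calendar.
In the Coptic calendar that day is 4 Parmouti 1618 AM.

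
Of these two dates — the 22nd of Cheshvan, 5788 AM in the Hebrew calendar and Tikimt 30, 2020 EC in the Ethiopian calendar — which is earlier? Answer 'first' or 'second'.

Converting both to JDN: 2461732 vs 2461720; the smaller is the second.

second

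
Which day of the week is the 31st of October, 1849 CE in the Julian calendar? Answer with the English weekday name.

Monday

In the Gregorian calendar this is 12 November 1849 (JDN 2396709).
JDN 2396709 mod 7 = 0, and JDN 0 was a Monday, so this is a Monday.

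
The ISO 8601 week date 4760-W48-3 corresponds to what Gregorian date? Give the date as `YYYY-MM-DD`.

ISO week 1 of 4760 is the week containing the first Thursday of 4760.
Week 48, day 3 (Wednesday) lands on 4760-11-30.

4760-11-30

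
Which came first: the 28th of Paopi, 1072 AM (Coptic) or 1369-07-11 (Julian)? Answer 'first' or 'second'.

first

The two dates have Julian Day Numbers 2216270 and 2221277 respectively.
Since 2216270 < 2221277, the first date comes first.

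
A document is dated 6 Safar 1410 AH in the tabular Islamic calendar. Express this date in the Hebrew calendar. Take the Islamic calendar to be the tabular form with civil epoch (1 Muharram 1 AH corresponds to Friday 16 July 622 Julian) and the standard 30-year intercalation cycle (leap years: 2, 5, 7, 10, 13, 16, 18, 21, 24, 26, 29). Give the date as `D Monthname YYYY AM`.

The source date corresponds to 8 September 1989 in the Gregorian calendar (JDN 2447778).
That day falls on 8 Elul 5749 AM in the Hebrew calendar.

8 Elul 5749 AM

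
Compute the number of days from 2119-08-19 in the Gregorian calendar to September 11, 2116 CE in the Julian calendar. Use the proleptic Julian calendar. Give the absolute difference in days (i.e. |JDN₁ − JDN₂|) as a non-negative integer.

1058

First date → JDN 2495239; second date → JDN 2494181.
The interval is |2495239 − 2494181| = 1058 days.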